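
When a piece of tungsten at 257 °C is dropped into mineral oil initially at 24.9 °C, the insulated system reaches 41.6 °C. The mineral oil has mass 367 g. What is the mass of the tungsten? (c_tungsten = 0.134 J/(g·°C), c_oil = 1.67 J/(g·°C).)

m ≈ 355 g

Heat lost by the tungsten = heat gained by the oil:
m·0.134·(257 − 41.6) = 367·1.67·(41.6 − 24.9)
28.86 m = 10235  ⇒  m ≈ 354.6 g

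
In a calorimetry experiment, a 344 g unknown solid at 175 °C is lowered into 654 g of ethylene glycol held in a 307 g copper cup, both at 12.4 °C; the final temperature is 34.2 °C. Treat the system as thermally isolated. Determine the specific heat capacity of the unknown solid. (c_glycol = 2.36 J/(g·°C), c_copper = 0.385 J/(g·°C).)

Conservation of energy gives ΣQ = 0:
344·c·(34.2 − 175) + 654·2.36·(34.2 − 12.4) + 307·0.385·(34.2 − 12.4) = 0
-48435 c = -36224
c = -36224/-48435 ≈ 0.7479 J/(g·°C)

c ≈ 0.748 J/(g·°C)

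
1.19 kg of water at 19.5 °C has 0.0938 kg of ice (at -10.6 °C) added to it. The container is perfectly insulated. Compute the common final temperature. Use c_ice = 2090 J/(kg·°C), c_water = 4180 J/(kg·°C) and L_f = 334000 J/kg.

Energy balance with sensible and latent terms:
warm ice to 0 °C: 0.0938×2090×(0 − (-10.6)) = 2078
  melt ice: 0.0938×334000 = 31329
  meltwater 0→T: 0.0938×4180×T = 392.08 T
  water: 4974.2(T − 19.5)
5366.3 T = 96997 − 33407 = 63590
T ≈ 11.85 °C. Since T > 0 °C, the all-ice-melts assumption holds.

T_f ≈ 11.8 °C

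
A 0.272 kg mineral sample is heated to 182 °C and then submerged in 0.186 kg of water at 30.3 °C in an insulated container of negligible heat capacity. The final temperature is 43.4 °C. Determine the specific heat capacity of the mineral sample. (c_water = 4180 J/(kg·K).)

Heat lost by the mineral sample = heat gained by the water:
0.272×c×(182 − 43.4) = 0.186×4180×(43.4 − 30.3)
37.7 c = 10185  ⇒  c ≈ 270.2 J/(kg·K)

c ≈ 270 J/(kg·K)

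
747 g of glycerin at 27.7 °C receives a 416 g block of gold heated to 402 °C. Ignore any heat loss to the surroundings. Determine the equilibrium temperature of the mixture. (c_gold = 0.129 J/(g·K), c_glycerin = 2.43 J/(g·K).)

T_f ≈ 38.4 °C

Heat gained plus heat lost sum to zero:
416*0.129*(T − 402) + 747*2.43*(T − 27.7) = 0
(53.66 + 1815.2) T = 53.66*402 + 1815.2*27.7
T = 71854 / 1868.9 = 38.4 °C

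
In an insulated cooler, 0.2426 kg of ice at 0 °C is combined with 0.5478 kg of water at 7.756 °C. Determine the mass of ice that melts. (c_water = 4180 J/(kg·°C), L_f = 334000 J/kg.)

m_melted ≈ 0.0532 kg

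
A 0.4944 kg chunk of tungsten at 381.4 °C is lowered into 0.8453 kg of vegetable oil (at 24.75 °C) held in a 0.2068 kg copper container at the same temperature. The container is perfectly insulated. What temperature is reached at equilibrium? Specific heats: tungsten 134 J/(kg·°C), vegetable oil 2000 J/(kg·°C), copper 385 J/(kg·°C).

Net heat exchanged in the isolated system is zero:
0.4944×134×(T − 381.4) + 0.8453×2000×(T − 24.75) + 0.2068×385×(T − 24.75) = 0
1836.5 T = 69080
T = 69080/1836.5 ≈ 37.62 °C

T_f ≈ 37.6 °C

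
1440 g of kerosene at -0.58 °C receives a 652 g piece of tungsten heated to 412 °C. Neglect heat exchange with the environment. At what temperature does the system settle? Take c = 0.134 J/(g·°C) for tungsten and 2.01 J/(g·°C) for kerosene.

T_f ≈ 11.5 °C

Heat lost by the tungsten equals heat gained by the kerosene:
652*0.134*(412 − T) = 1440*2.01*(T − (-0.58))
87.37(412 − T) = 2894.4(T − (-0.58))
2981.8 T = 34317  ⇒  T ≈ 11.51 °C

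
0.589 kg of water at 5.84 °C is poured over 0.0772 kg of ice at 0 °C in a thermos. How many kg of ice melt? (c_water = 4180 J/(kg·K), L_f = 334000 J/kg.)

m_melted ≈ 0.043 kg

Water can give up m c ΔT = 0.589·4180·5.84 = 14378 J before reaching 0 °C.
Melting all 0.0772 kg of ice would need 0.0772·334000 = 25785 J.
That's not enough to melt it all — equilibrium is at 0 °C with ice remaining.
m_melt = 14378 / L_f = 0.04305 kg.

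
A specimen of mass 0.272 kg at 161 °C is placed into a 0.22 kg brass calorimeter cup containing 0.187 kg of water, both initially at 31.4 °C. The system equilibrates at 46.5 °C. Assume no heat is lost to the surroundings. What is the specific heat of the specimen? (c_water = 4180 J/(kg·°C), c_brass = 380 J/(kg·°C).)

c ≈ 420 J/(kg·°C)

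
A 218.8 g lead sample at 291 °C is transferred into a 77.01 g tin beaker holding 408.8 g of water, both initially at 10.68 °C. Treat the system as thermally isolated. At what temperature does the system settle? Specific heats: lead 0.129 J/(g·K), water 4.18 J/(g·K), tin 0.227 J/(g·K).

T_f ≈ 15.2 °C

T_f = Σ m_i c_i T_i / Σ m_i c_i:
T_f = (28.23·291 + 1708.8·10.68 + 17.48·10.68) / (28.23 + 1708.8 + 17.48)
    = 26650 / 1754.5 ≈ 15.19 °C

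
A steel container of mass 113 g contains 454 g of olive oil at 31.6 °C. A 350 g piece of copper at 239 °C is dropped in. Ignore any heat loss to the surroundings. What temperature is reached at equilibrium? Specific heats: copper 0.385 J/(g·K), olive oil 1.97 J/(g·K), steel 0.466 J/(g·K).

T_f ≈ 57.4 °C

Let T be the final temperature. ΣQ_i = 0:
350*0.385*(T − 239) + 454*1.97*(T − 31.6) + 113*0.466*(T − 31.6) = 0
134.75(T − 239) + 894.38(T − 31.6) + 52.66(T − 31.6) = 0
1081.8 T = 62132
T = 62132 / 1081.8 = 57.4 °C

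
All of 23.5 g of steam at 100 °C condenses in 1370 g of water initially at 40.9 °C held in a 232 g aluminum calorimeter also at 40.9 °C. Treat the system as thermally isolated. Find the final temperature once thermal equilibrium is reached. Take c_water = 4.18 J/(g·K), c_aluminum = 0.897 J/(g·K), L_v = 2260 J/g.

Net heat exchanged in the isolated system is zero:
condense steam: −23.5·2260 = −53110; condensate cools 100→T: 23.5·4.18·(T − 100) = 98.23(T − 100); original water: 5726.6(T − 40.9); aluminum cup: 232·0.897·(T − 40.9) = 208.1(T − 40.9)
6032.9 T = 53110 + 9823 + 242729 = 305662
T ≈ 50.67 °C — below 100 °C, confirming all the steam condensed.

T_f ≈ 50.7 °C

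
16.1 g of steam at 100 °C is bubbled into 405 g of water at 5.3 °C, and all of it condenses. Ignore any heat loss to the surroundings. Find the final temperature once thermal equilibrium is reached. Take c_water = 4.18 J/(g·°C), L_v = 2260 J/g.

T_f ≈ 29.6 °C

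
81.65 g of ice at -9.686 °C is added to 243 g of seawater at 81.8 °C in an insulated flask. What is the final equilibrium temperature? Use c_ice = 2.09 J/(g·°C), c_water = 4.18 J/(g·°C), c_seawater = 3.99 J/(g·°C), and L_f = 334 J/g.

T_f ≈ 38.4 °C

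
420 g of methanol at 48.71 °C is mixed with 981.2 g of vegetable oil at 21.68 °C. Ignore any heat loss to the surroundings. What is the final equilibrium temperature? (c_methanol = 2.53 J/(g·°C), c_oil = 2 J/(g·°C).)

T_f ≈ 31.2 °C

Let T be the final temperature. ΣQ_i = 0:
420×2.53×(T − 48.71) + 981.2×2×(T − 21.68) = 0
1062.6(T − 48.71) + 1962.4(T − 21.68) = 0
(1062.6 + 1962.4) T = 1062.6×48.71 + 1962.4×21.68
T ≈ 31.17 °C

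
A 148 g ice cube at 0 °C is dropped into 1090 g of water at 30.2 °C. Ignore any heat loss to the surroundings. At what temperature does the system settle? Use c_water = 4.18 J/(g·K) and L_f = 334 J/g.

T_f ≈ 17.0 °C

Conservation of energy gives ΣQ = 0:
fusion: m_ice L_f = 148×334 = 49432; warm the meltwater: 618.64 T; water cools: 1090×4.18×(T − 30.2) = 4556.2(T − 30.2)
5174.8 T = 137597 − 49432 = 88165
T ≈ 17.04 °C (positive, so assuming full melt was valid).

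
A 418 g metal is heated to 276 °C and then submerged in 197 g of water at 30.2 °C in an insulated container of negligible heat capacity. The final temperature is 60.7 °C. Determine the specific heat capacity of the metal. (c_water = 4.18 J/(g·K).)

c ≈ 0.279 J/(g·K)

Energy conservation, ΣQ = 0:
418×c×(60.7 − 276) + 197×4.18×(60.7 − 30.2) = 0
-89995 c = -25116
c = -25116/-89995 ≈ 0.2791 J/(g·K)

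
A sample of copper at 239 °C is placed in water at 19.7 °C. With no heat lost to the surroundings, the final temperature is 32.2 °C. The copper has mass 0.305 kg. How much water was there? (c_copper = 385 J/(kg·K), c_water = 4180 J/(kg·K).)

|Q_copper| = |Q_water|:
0.305×385×(239 − 32.2) = m×4180×(32.2 − 19.7)
52250 m = 24283  ⇒  m ≈ 0.4648 kg

m ≈ 0.465 kg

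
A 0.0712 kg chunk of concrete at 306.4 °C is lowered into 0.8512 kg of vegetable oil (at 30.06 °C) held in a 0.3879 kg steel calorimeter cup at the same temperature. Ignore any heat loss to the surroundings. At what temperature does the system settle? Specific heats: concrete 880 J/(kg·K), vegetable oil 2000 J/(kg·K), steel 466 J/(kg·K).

T_f ≈ 39.0 °C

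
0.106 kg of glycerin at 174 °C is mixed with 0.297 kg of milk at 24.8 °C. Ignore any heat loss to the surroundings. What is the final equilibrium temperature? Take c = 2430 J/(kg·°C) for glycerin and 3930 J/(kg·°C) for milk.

T_f ≈ 51.8 °C

|Q_glycerin| = |Q_milk|:
0.106×2430×(174 − T) = 0.297×3930×(T − 24.8)
257.58(174 − T) = 1167.2(T − 24.8)
1424.8 T = 73766  ⇒  T ≈ 51.77 °C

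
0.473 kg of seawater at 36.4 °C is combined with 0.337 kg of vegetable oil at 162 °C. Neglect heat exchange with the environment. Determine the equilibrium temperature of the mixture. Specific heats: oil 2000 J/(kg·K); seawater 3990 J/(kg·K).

T_f ≈ 69.5 °C

|Q_oil| = |Q_seawater|:
0.337·2000·(162 − T) = 0.473·3990·(T − 36.4)
674(162 − T) = 1887.3(T − 36.4)
2561.3 T = 177885  ⇒  T ≈ 69.45 °C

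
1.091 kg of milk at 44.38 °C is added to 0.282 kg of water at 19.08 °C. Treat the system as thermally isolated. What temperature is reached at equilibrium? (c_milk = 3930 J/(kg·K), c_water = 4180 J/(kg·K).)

T_f ≈ 38.9 °C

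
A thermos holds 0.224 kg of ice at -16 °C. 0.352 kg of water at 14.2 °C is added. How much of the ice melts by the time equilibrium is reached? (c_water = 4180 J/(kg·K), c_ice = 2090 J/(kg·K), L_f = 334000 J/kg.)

Water can give up m c ΔT = 0.352·4180·14.2 = 20893 J before reaching 0 °C.
Warming the ice to 0 °C takes 0.224·2090·16 = 7490.6 J, leaving 13403 J for melting.
To melt every bit of ice: 0.224·334000 = 74816 J.
That's not enough to melt it all — equilibrium is at 0 °C with ice remaining.
m_melted·334000 = 13403  ⇒  m_melted ≈ 0.04013 kg.

m_melted ≈ 0.0401 kg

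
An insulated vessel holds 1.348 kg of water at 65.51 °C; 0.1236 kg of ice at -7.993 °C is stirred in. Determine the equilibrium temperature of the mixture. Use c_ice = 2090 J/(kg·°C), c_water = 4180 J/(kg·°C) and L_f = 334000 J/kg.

T_f ≈ 53.0 °C

Net heat exchanged in the isolated system is zero:
ice -7.993→0 °C: 0.1236×2090×7.993 = 2064.8; fusion: m_ice L_f = 0.1236×334000 = 41282; warm the meltwater: 516.65 T; water cools: 1.348×4180×(T − 65.51) = 5634.6(T − 65.51)
6151.3 T = 369125 − 43347 = 325778
T ≈ 52.96 °C — above 0 °C, consistent with complete melting.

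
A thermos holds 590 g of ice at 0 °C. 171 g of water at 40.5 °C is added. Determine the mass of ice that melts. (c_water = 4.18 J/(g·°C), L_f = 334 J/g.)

Heat available from the water dropping to 0 °C: 171×4.18×40.5 = 28949 J.
Melting all 590 g of ice would need 590×334 = 197060 J.
That's not enough to melt it all — equilibrium is at 0 °C with ice remaining.
m_melted×334 = 28949  ⇒  m_melted ≈ 86.67 g.

m_melted ≈ 86.7 g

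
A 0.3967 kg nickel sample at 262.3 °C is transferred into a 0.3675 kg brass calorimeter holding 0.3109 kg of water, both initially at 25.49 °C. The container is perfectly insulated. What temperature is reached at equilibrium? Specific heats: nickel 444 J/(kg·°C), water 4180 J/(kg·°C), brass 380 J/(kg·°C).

T_f = Σ m_i c_i T_i / Σ m_i c_i:
T_f = (176.13×262.3 + 1299.6×25.49 + 139.65×25.49) / (176.13 + 1299.6 + 139.65)
    = 82886 / 1615.3 ≈ 51.31 °C

T_f ≈ 51.3 °C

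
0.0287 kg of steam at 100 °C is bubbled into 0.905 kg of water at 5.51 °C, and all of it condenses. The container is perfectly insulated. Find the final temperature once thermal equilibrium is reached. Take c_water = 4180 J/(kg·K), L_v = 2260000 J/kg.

T_f ≈ 25.0 °C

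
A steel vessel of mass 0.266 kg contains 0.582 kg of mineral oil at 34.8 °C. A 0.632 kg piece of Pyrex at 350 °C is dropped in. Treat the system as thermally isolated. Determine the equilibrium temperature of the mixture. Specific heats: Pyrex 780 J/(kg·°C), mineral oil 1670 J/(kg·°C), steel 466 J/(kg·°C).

T_f ≈ 132.6 °C

With ΣQ=0 the equilibrium temperature is the m·c-weighted mean:
T_f = (492.96*350 + 971.94*34.8 + 123.96*34.8) / (492.96 + 971.94 + 123.96)
    = 210673 / 1588.9 ≈ 132.59 °C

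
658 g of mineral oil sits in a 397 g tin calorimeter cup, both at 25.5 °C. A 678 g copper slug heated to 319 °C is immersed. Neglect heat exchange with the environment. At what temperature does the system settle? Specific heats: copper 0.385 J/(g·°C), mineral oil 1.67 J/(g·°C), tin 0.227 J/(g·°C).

T_f ≈ 78.3 °C

With ΣQ=0 the equilibrium temperature is the m·c-weighted mean:
T_f = (261.03×319 + 1098.9×25.5 + 90.12×25.5) / (261.03 + 1098.9 + 90.12)
    = 113588 / 1450 ≈ 78.34 °C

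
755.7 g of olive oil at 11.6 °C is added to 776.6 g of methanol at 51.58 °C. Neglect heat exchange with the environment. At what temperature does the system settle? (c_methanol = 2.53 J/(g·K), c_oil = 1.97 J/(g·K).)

T_f ≈ 34.3 °C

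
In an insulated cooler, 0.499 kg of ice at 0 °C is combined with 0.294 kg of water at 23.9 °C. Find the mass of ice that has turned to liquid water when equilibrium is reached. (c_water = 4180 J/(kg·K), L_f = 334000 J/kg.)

Heat available from the water dropping to 0 °C: 0.294×4180×23.9 = 29371 J.
Fully melting the ice requires m_ice L_f = 0.499×334000 = 166666 J.
29371 J < 166666 J, so only part of the ice melts and the system sits at 0 °C.
m_melt = 29371 / L_f = 0.08794 kg.

m_melted ≈ 0.0879 kg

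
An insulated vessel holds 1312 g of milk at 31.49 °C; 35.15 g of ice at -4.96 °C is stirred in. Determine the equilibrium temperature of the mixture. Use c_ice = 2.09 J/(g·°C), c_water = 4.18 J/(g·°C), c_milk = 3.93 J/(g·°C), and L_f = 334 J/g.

T_f ≈ 28.3 °C

Net heat exchanged in the isolated system is zero:
ice -4.96→0 °C: 35.15×2.09×4.96 = 364.38; melt ice: 35.15×334 = 11740; warm the meltwater: 146.93 T; milk: 5156.2(T − 31.49)
5303.1 T = 162367 − 12104 = 150263
T ≈ 28.34 °C. Since T > 0 °C, the all-ice-melts assumption holds.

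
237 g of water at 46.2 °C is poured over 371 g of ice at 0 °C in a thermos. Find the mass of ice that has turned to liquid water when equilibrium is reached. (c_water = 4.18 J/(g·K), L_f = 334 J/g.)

m_melted ≈ 137 g

Cooling the water to 0 °C releases 237×4.18×46.2 = 45768 J.
To melt every bit of ice: 371×334 = 123914 J.
Since 45768 < 123914 J, not all the ice melts; equilibrium is at 0 °C.
Mass melted = 45768/334 ≈ 137 g.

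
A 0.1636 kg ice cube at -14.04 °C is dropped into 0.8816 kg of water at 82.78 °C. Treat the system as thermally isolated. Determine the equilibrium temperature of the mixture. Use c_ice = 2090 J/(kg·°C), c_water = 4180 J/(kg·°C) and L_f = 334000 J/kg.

Energy conservation, ΣQ = 0:
ice -14.04→0 °C: 0.1636×2090×14.04 = 4800.6
  latent heat to melt: 0.1636×334000 = 54642
  meltwater 0→T: 0.1636×4180×T = 683.85 T
  water: 3685.1(T − 82.78)
4368.9 T = 305052 − 59443 = 245609
T ≈ 56.22 °C — above 0 °C, consistent with complete melting.

T_f ≈ 56.2 °C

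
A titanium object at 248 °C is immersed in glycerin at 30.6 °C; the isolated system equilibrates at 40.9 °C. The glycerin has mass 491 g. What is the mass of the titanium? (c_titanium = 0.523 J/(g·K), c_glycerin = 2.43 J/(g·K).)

Setting the total heat transfer to zero:
m·0.523·(40.9 − 248) + 491·2.43·(40.9 − 30.6) = 0
-108.31 m = -12289
m = -12289/-108.31 ≈ 113.5 g

m ≈ 113 g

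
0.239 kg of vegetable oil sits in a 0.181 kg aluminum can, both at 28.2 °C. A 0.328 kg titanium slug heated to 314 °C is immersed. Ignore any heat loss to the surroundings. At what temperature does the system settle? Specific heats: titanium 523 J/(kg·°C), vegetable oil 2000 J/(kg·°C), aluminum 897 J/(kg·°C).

Conservation of energy gives ΣQ = 0:
0.328×523×(T − 314) + 0.239×2000×(T − 28.2) + 0.181×897×(T − 28.2) = 0
171.54(T − 314) + 478(T − 28.2) + 162.36(T − 28.2) = 0
(171.54 + 478 + 162.36) T = 171.54×314 + 478×28.2 + 162.36×28.2
T = 71923/811.9 ≈ 88.59 °C

T_f ≈ 88.6 °C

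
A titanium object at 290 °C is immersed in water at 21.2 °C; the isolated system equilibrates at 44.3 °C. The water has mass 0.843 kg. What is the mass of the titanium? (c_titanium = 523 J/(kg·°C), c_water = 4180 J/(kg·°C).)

m ≈ 0.633 kg

Conservation of energy gives ΣQ = 0:
m·523·(44.3 − 290) + 0.843·4180·(44.3 − 21.2) = 0
-128501 m = -81398
m = -81398/-128501 ≈ 0.6334 kg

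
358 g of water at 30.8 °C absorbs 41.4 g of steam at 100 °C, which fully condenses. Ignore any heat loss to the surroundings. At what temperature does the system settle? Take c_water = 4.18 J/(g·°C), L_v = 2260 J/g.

T_f ≈ 94.0 °C

Energy balance with sensible and latent terms:
steam→water at 100 °C releases m L_v = 41.4×2260 = 93564; condensed water 100 °C→T: 173.05(T − 100); water warms: 358×4.18×(T − 30.8) = 1496.4(T − 30.8)
1669.5 T = 93564 + 17305 + 46090 = 156960
T ≈ 94.02 °C (< 100 °C, so full condensation is consistent).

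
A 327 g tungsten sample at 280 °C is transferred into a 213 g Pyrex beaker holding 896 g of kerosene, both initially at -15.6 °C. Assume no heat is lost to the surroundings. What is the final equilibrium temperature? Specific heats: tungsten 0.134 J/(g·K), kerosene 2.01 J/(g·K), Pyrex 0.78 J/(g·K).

T_f ≈ -9.2 °C

Net heat exchanged in the isolated system is zero:
327·0.134·(T − 280) + 896·2.01·(T − (-15.6)) + 213·0.78·(T − (-15.6)) = 0
43.82(T − 280) + 1801(T − (-15.6)) + 166.14(T − (-15.6)) = 0
2010.9 T = -18418
T ≈ -9.16 °C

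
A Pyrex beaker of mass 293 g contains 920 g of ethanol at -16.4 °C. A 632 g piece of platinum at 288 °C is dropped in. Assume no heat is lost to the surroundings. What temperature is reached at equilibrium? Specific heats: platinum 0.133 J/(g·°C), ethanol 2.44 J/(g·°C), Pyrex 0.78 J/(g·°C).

Setting the total heat transfer to zero:
632·0.133·(T − 288) + 920·2.44·(T − (-16.4)) + 293·0.78·(T − (-16.4)) = 0
2557.4 T = -16355
T = -16355/2557.4 ≈ -6.40 °C

T_f ≈ -6.4 °C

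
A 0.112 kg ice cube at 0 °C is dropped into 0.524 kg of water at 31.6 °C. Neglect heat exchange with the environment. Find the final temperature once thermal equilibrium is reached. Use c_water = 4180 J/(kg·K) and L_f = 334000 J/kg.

Setting the total heat transfer to zero:
latent heat to melt: 0.112×334000 = 37408
  meltwater 0→T: 0.112×4180×T = 468.16 T
  water cools: 0.524×4180×(T − 31.6) = 2190.3(T − 31.6)
2658.5 T = 69214 − 37408 = 31806
T ≈ 11.96 °C — above 0 °C, consistent with complete melting.

T_f ≈ 12.0 °C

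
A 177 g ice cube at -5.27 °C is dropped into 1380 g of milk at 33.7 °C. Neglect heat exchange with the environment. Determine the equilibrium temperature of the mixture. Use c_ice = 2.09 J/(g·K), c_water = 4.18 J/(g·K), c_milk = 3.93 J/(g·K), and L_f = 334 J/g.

T_f ≈ 19.7 °C

Heat gained plus heat lost sum to zero:
warm ice to 0 °C: 177·2.09·(0 − (-5.27)) = 1949.5
  fusion: m_ice L_f = 177·334 = 59118
  warm the meltwater: 739.86 T
  milk cools: 1380·3.93·(T − 33.7) = 5423.4(T − 33.7)
6163.3 T = 182769 − 61068 = 121701
T ≈ 19.75 °C. Since T > 0 °C, the all-ice-melts assumption holds.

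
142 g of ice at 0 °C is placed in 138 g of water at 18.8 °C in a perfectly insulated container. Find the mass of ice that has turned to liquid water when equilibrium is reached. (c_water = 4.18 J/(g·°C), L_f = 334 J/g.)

m_melted ≈ 32.5 g

Heat available from the water dropping to 0 °C: 138·4.18·18.8 = 10845 J.
Melting all 142 g of ice would need 142·334 = 47428 J.
That's not enough to melt it all — equilibrium is at 0 °C with ice remaining.
Mass melted = 10845/334 ≈ 32.47 g.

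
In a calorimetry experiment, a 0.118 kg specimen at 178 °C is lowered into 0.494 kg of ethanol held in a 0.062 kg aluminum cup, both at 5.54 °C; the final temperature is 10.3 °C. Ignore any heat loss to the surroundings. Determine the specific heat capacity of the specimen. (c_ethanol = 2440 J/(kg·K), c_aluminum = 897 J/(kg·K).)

c ≈ 303 J/(kg·K)

Net heat exchanged in the isolated system is zero:
0.118·c·(10.3 − 178) + 0.494·2440·(10.3 − 5.54) + 0.062·897·(10.3 − 5.54) = 0
-19.79 c = -6002.2
c = -6002.2/-19.79 ≈ 303.3 J/(kg·K)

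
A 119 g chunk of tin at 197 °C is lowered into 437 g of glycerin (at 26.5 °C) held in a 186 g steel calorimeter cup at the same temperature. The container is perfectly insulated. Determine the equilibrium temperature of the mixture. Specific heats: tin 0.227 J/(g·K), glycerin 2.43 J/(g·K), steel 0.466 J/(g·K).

T_f ≈ 30.4 °C

Taking heat into each body as positive, Σ m c ΔT = 0:
119×0.227×(T − 197) + 437×2.43×(T − 26.5) + 186×0.466×(T − 26.5) = 0
1175.6 T = 35759
T = 35759 / 1175.6 = 30.4 °C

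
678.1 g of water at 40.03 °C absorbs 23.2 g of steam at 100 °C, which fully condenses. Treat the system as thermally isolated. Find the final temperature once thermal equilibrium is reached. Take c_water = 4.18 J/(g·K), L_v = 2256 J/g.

T_f ≈ 59.9 °C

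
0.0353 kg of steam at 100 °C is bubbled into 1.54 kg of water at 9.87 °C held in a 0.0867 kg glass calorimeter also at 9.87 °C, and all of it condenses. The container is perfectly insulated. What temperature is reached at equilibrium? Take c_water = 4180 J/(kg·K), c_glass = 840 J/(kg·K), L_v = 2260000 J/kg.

Net heat exchanged in the isolated system is zero:
latent heat released on condensation: 0.0353·2260000 = 79778; condensed water 100 °C→T: 147.55(T − 100); water warms: 1.54·4180·(T − 9.87) = 6437.2(T − 9.87); glass cup: 0.0867·840·(T − 9.87) = 72.83(T − 9.87)
6657.6 T = 79778 + 14755 + 64254 = 158787
T ≈ 23.85 °C, under the boiling point, so the assumption holds.

T_f ≈ 23.9 °C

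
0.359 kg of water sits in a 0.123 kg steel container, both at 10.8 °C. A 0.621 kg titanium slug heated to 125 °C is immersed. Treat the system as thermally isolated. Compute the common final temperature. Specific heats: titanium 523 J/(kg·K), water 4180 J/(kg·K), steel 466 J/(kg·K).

T_f ≈ 30.5 °C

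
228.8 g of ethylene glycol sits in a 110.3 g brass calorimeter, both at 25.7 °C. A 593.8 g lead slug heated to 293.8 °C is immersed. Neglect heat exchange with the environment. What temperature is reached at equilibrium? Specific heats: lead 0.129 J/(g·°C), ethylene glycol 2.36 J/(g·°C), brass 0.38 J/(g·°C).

T_f ≈ 56.9 °C

With ΣQ=0 the equilibrium temperature is the m·c-weighted mean:
T_f = (76.6*293.8 + 539.97*25.7 + 41.91*25.7) / (76.6 + 539.97 + 41.91)
    = 37460 / 658.48 ≈ 56.89 °C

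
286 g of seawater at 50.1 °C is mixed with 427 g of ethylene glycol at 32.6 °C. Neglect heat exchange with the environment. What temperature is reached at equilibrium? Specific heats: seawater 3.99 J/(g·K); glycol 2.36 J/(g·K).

T_f ≈ 41.9 °C

T_f = Σ m_i c_i T_i / Σ m_i c_i:
T_f = (1141.1·50.1 + 1007.7·32.6) / (1141.1 + 1007.7)
    = 90023 / 2148.9 ≈ 41.89 °C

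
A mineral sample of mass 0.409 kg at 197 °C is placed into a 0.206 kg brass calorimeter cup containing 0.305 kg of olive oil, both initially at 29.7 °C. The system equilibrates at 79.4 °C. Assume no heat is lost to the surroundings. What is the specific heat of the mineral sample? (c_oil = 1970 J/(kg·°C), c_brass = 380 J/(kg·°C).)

Taking heat into each body as positive, Σ m c ΔT = 0:
0.409·c·(79.4 − 197) + 0.305·1970·(79.4 − 29.7) + 0.206·380·(79.4 − 29.7) = 0
-48.1 c = -33753
c = -33753/-48.1 ≈ 701.7 J/(kg·°C)

c ≈ 702 J/(kg·°C)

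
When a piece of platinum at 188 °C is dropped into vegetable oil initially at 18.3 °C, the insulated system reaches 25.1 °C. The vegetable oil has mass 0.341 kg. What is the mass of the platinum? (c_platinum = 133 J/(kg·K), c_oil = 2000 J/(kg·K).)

m ≈ 0.214 kg

Conservation of energy gives ΣQ = 0:
m·133·(25.1 − 188) + 0.341·2000·(25.1 − 18.3) = 0
-21666 m = -4637.6
m = -4637.6/-21666 ≈ 0.2141 kg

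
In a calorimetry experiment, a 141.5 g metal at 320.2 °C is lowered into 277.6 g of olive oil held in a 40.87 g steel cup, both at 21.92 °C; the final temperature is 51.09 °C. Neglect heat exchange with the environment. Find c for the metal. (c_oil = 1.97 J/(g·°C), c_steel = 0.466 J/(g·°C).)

Taking heat into each body as positive, Σ m c ΔT = 0:
141.5×c×(51.09 − 320.2) + 277.6×1.97×(51.09 − 21.92) + 40.87×0.466×(51.09 − 21.92) = 0
-38079 c = -16508
c = -16508/-38079 ≈ 0.4335 J/(g·°C)

c ≈ 0.434 J/(g·°C)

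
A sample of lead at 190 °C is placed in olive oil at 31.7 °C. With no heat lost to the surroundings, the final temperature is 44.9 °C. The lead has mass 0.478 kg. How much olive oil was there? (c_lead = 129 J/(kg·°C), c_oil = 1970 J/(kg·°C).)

m ≈ 0.344 kg

Energy conservation, ΣQ = 0:
0.478·129·(44.9 − 190) + m·1970·(44.9 − 31.7) = 0
26004 m = 8947.2
m = 8947.2/26004 ≈ 0.3441 kg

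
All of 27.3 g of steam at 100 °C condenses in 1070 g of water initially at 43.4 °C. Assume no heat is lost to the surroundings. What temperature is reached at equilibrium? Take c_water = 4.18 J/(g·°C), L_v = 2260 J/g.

Heat gained plus heat lost sum to zero:
condense steam: −27.3·2260 = −61698; condensate cools 100→T: 27.3·4.18·(T − 100) = 114.11(T − 100); original water: 4472.6(T − 43.4)
4586.7 T = 61698 + 11411 + 194111 = 267220
T ≈ 58.26 °C, under the boiling point, so the assumption holds.

T_f ≈ 58.3 °C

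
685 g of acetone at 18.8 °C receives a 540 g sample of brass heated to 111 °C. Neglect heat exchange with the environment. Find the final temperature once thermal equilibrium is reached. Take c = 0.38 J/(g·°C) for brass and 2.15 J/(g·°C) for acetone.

Let T be the final temperature. ΣQ_i = 0:
540*0.38*(T − 111) + 685*2.15*(T − 18.8) = 0
(205.2 + 1472.8) T = 205.2*111 + 1472.8*18.8
T = 50465/1678 ≈ 30.08 °C

T_f ≈ 30.1 °C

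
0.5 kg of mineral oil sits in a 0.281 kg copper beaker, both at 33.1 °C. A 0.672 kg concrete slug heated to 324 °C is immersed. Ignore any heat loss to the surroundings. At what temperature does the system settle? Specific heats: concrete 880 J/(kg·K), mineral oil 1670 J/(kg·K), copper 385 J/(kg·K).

With ΣQ=0 the equilibrium temperature is the m·c-weighted mean:
T_f = (591.36*324 + 835*33.1 + 108.19*33.1) / (591.36 + 835 + 108.19)
    = 222820 / 1534.5 ≈ 145.20 °C

T_f ≈ 145.2 °C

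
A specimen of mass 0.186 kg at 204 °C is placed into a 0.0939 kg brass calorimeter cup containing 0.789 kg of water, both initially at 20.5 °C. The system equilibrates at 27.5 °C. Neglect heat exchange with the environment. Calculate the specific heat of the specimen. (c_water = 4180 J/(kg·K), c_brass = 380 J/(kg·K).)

c ≈ 711 J/(kg·K)

Let T be the final temperature. ΣQ_i = 0:
0.186·c·(27.5 − 204) + 0.789·4180·(27.5 − 20.5) + 0.0939·380·(27.5 − 20.5) = 0
-32.83 c = -23336
c = -23336/-32.83 ≈ 710.8 J/(kg·K)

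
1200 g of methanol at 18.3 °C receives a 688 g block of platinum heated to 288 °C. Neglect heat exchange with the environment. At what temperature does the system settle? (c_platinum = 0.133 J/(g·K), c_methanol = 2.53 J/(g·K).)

T_f is the heat-capacity-weighted average of the initial temperatures:
T_f = (91.5*288 + 3036*18.3) / (91.5 + 3036)
    = 81912 / 3127.5 ≈ 26.19 °C

T_f ≈ 26.2 °C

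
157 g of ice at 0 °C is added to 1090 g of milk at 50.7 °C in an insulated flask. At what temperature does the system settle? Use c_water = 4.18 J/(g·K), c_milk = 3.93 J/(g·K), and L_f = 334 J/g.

T_f ≈ 33.3 °C

Energy balance with sensible and latent terms:
latent heat to melt: 157·334 = 52438
  warm the meltwater: 656.26 T
  milk: 4283.7(T − 50.7)
4940 T = 217184 − 52438 = 164746
T ≈ 33.35 °C. Since T > 0 °C, the all-ice-melts assumption holds.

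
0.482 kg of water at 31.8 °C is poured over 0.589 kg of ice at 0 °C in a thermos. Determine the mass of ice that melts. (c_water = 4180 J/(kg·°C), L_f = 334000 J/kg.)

m_melted ≈ 0.192 kg

Heat available from the water dropping to 0 °C: 0.482×4180×31.8 = 64069 J.
Fully melting the ice requires m_ice L_f = 0.589×334000 = 196726 J.
That's not enough to melt it all — equilibrium is at 0 °C with ice remaining.
m_melt = 64069 / L_f = 0.1918 kg.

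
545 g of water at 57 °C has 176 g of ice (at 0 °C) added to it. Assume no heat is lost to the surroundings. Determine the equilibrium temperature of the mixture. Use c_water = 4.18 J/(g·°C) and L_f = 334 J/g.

Setting the total heat transfer to zero:
latent heat to melt: 176·334 = 58784
  meltwater 0→T: 176·4.18·T = 735.68 T
  water: 2278.1(T − 57)
3013.8 T = 129852 − 58784 = 71068
T ≈ 23.58 °C. Since T > 0 °C, the all-ice-melts assumption holds.

T_f ≈ 23.6 °C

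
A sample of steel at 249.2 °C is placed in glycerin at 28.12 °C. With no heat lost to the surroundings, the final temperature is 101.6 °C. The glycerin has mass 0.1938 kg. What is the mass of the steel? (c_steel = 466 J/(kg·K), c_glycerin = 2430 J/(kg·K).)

m ≈ 0.503 kg

Heat lost by the steel = heat gained by the glycerin:
m×466×(249.2 − 101.6) = 0.1938×2430×(101.6 − 28.12)
68782 m = 34604  ⇒  m ≈ 0.5031 kg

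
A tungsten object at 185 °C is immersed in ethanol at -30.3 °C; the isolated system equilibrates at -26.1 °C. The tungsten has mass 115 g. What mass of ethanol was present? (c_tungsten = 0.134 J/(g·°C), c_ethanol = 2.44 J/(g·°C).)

|Q_tungsten| = |Q_ethanol|:
115×0.134×(185 − -26.1) = m×2.44×(-26.1 − (-30.3))
10.25 m = 3253.1  ⇒  m ≈ 317.4 g

m ≈ 317 g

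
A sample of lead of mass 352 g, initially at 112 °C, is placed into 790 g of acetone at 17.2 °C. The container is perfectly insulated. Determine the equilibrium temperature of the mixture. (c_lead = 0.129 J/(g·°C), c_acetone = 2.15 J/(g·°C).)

T_f = Σ m_i c_i T_i / Σ m_i c_i:
T_f = (45.41×112 + 1698.5×17.2) / (45.41 + 1698.5)
    = 34300 / 1743.9 ≈ 19.67 °C

T_f ≈ 19.7 °C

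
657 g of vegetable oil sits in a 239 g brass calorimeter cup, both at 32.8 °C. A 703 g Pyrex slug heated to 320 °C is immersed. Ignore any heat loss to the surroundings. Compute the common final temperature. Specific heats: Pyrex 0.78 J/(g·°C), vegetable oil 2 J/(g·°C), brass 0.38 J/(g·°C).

Energy conservation, ΣQ = 0:
703*0.78*(T − 320) + 657*2*(T − 32.8) + 239*0.38*(T − 32.8) = 0
548.34(T − 320) + 1314(T − 32.8) + 90.82(T − 32.8) = 0
(548.34 + 1314 + 90.82) T = 548.34*320 + 1314*32.8 + 90.82*32.8
T = 221547/1953.2 ≈ 113.43 °C

T_f ≈ 113.4 °C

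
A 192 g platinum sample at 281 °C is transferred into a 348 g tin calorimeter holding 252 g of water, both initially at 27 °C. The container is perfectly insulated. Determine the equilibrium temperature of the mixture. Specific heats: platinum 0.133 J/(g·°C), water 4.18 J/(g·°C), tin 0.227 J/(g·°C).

T_f ≈ 32.6 °C

Heat gained plus heat lost sum to zero:
192·0.133·(T − 281) + 252·4.18·(T − 27) + 348·0.227·(T − 27) = 0
25.54(T − 281) + 1053.4(T − 27) + 79(T − 27) = 0
(25.54 + 1053.4 + 79) T = 25.54·281 + 1053.4·27 + 79·27
T ≈ 32.60 °C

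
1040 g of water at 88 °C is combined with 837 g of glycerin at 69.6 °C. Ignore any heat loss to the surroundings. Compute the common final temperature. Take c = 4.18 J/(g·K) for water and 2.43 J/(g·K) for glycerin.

T_f ≈ 82.1 °C

Taking heat into each body as positive, Σ m c ΔT = 0:
1040×4.18×(T − 88) + 837×2.43×(T − 69.6) = 0
6381.1 T = 524114
T = 524114 / 6381.1 = 82.1 °C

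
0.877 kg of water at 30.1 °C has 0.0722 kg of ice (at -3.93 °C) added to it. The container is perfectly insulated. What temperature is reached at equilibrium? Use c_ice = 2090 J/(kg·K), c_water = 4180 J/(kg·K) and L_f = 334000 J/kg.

T_f ≈ 21.6 °C

Heat gained plus heat lost sum to zero:
ice -3.93→0 °C: 0.0722·2090·3.93 = 593.03
  fusion: m_ice L_f = 0.0722·334000 = 24115
  warm the meltwater: 301.8 T
  water cools: 0.877·4180·(T − 30.1) = 3665.9(T − 30.1)
3967.7 T = 110342 − 24708 = 85635
T ≈ 21.58 °C (positive, so assuming full melt was valid).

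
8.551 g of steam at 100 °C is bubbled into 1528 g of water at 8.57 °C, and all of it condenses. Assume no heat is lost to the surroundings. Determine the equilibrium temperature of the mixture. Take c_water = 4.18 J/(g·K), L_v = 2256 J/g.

T_f ≈ 12.1 °C

Net heat exchanged in the isolated system is zero:
steam→water at 100 °C releases m L_v = 8.551·2256 = 19291
  condensed water 100 °C→T: 35.74(T − 100)
  original water: 6387(T − 8.57)
6422.8 T = 19291 + 3574.3 + 54737 = 77602
T ≈ 12.08 °C (< 100 °C, so full condensation is consistent).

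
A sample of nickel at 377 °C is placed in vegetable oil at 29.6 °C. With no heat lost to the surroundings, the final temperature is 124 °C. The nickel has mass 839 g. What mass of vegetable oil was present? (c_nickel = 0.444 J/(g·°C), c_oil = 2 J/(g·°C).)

m ≈ 499 g

|Q_nickel| = |Q_oil|:
839·0.444·(377 − 124) = m·2·(124 − 29.6)
188.8 m = 94247  ⇒  m ≈ 499.2 g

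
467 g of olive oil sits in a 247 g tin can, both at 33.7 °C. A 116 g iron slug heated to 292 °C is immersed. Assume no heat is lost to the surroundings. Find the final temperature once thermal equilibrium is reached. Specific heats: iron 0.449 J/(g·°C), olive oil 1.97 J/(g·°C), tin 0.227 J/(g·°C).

T_f ≈ 46.8 °C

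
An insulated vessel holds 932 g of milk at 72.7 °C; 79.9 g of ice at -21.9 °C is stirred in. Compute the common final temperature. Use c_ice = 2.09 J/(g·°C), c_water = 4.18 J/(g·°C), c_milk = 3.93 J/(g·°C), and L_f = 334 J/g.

Energy conservation, ΣQ = 0:
ice -21.9→0 °C: 79.9·2.09·21.9 = 3657.1; fusion: m_ice L_f = 79.9·334 = 26687; meltwater 0→T: 79.9·4.18·T = 333.98 T; milk cools: 932·3.93·(T − 72.7) = 3662.8(T − 72.7)
3996.7 T = 266283 − 30344 = 235939
T ≈ 59.03 °C (positive, so assuming full melt was valid).

T_f ≈ 59.0 °C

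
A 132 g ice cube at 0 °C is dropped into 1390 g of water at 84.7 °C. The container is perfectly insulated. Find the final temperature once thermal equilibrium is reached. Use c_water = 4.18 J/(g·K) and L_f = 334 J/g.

T_f ≈ 70.4 °C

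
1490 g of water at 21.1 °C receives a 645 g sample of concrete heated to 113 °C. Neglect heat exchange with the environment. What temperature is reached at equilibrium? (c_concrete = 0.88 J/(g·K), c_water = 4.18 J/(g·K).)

T_f ≈ 28.8 °C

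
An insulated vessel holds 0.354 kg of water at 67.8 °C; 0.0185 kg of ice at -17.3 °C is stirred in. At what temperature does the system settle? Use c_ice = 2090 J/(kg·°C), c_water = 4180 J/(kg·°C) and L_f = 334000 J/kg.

T_f ≈ 60.0 °C

Net heat exchanged in the isolated system is zero:
ice -17.3→0 °C: 0.0185·2090·17.3 = 668.9; melt ice: 0.0185·334000 = 6179; warm the meltwater: 77.33 T; water: 1479.7(T − 67.8)
1557 T = 100325 − 6847.9 = 93477
T ≈ 60.03 °C. Since T > 0 °C, the all-ice-melts assumption holds.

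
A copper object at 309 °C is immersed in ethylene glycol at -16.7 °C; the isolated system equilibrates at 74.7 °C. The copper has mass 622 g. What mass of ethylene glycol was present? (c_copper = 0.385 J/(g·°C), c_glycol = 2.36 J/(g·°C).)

m ≈ 260 g

Let T be the final temperature. ΣQ_i = 0:
622·0.385·(74.7 − 309) + m·2.36·(74.7 − (-16.7)) = 0
215.7 m = 56108
m = 56108/215.7 ≈ 260.1 g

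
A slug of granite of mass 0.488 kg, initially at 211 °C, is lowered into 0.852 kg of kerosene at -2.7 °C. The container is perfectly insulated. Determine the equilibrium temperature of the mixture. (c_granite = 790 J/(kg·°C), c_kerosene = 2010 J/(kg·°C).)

With ΣQ=0 the equilibrium temperature is the m·c-weighted mean:
T_f = (385.52*211 + 1712.5*(-2.7)) / (385.52 + 1712.5)
    = 76721 / 2098 ≈ 36.57 °C

T_f ≈ 36.6 °C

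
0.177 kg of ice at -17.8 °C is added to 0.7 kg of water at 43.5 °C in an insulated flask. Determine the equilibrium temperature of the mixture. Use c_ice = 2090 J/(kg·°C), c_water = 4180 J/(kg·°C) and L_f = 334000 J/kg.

T_f ≈ 16.8 °C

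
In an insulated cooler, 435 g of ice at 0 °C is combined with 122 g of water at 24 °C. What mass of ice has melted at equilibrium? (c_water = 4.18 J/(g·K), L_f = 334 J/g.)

Heat available from the water dropping to 0 °C: 122·4.18·24 = 12239 J.
To melt every bit of ice: 435·334 = 145290 J.
12239 J < 145290 J, so only part of the ice melts and the system sits at 0 °C.
Mass melted = 12239/334 ≈ 36.64 g.

m_melted ≈ 36.6 g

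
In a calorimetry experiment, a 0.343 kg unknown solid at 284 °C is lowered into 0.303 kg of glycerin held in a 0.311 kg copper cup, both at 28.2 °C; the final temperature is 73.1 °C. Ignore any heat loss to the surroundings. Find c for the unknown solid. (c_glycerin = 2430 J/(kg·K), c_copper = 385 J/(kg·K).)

c ≈ 531 J/(kg·K)

Let T be the final temperature. ΣQ_i = 0:
0.343×c×(73.1 − 284) + 0.303×2430×(73.1 − 28.2) + 0.311×385×(73.1 − 28.2) = 0
-72.34 c = -38436
c = -38436/-72.34 ≈ 531.3 J/(kg·K)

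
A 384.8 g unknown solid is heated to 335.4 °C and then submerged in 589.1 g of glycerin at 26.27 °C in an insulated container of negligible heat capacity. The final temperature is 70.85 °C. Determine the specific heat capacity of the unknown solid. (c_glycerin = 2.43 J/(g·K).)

c ≈ 0.627 J/(g·K)

Let T be the final temperature. ΣQ_i = 0:
384.8·c·(70.85 − 335.4) + 589.1·2.43·(70.85 − 26.27) = 0
-101799 c = -63817
c = -63817/-101799 ≈ 0.6269 J/(g·K)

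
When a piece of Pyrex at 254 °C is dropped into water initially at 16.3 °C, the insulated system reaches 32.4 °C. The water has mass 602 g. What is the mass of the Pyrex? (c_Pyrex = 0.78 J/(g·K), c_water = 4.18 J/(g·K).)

m ≈ 234 g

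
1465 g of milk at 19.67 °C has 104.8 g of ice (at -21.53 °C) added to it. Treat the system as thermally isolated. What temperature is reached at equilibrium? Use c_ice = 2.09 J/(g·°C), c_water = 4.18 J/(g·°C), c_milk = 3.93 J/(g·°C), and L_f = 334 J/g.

T_f ≈ 11.9 °C

Energy conservation, ΣQ = 0:
ice -21.53→0 °C: 104.8·2.09·21.53 = 4715.8
  fusion: m_ice L_f = 104.8·334 = 35003
  meltwater 0→T: 104.8·4.18·T = 438.06 T
  milk cools: 1465·3.93·(T − 19.67) = 5757.4(T − 19.67)
6195.5 T = 113249 − 39719 = 73530
T ≈ 11.87 °C (positive, so assuming full melt was valid).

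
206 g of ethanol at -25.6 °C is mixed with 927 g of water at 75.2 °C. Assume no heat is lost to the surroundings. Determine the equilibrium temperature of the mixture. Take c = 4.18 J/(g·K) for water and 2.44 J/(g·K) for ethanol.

T_f ≈ 63.6 °C

Heat lost by the water equals heat gained by the ethanol:
927*4.18*(75.2 − T) = 206*2.44*(T − (-25.6))
3874.9(75.2 − T) = 502.64(T − (-25.6))
4377.5 T = 278522  ⇒  T ≈ 63.63 °C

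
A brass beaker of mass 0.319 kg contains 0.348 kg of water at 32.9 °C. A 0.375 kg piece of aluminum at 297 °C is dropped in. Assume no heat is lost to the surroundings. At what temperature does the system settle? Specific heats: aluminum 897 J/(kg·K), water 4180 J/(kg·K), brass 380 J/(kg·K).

T_f ≈ 79.4 °C

Let T be the final temperature. ΣQ_i = 0:
0.375*897*(T − 297) + 0.348*4180*(T − 32.9) + 0.319*380*(T − 32.9) = 0
(336.38 + 1454.6 + 121.22) T = 336.38*297 + 1454.6*32.9 + 121.22*32.9
T = 151749 / 1912.2 = 79.4 °C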